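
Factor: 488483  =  193^1*2531^1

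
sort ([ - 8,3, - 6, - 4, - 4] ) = [  -  8, - 6, - 4 , - 4,3] 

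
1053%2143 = 1053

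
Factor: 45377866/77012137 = 2^1*29^1*271^1*2887^1* 3917^ (-1) * 19661^( - 1 )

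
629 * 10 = 6290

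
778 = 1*778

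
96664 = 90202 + 6462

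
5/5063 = 5/5063 = 0.00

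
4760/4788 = 170/171 = 0.99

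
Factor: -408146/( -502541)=454/559 = 2^1*13^( - 1)*43^ ( - 1) * 227^1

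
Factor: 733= 733^1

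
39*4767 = 185913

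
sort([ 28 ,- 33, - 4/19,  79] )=[ - 33, - 4/19, 28,79 ]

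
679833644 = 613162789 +66670855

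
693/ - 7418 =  - 1 + 6725/7418  =  -  0.09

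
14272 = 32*446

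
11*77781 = 855591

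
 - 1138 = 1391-2529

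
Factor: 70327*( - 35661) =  - 3^1*11887^1 * 70327^1 = -2507931147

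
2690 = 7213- 4523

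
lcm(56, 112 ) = 112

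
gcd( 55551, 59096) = 1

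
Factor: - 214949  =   - 7^1 * 30707^1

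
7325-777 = 6548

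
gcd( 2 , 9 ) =1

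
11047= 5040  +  6007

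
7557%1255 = 27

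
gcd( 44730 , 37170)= 630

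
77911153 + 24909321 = 102820474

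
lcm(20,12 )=60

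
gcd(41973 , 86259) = 3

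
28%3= 1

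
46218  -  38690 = 7528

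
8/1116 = 2/279= 0.01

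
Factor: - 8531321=  -  23^1*41^1*83^1*109^1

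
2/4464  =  1/2232 = 0.00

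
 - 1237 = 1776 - 3013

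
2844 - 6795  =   - 3951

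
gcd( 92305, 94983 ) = 1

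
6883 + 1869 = 8752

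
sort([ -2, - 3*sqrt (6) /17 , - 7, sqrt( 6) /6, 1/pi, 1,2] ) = [-7,-2, - 3  *sqrt(6)/17, 1/pi,  sqrt( 6) /6,  1, 2]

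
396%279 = 117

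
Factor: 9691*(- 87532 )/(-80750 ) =2^1*5^ ( - 3 )*11^1*17^( - 1)*19^( - 1 )*79^1*277^1*881^1 =424136306/40375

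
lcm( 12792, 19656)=805896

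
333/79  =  4+17/79 = 4.22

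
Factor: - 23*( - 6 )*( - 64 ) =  - 8832 = -2^7*3^1*23^1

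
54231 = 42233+11998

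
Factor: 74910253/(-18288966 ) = -2^( - 1 )*3^( - 1) * 11^2*29^(-1)*53^1*89^( - 1)*1181^( - 1 )*11681^1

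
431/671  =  431/671 = 0.64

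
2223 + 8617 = 10840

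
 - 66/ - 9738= 11/1623 = 0.01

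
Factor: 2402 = 2^1 * 1201^1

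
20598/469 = 20598/469 = 43.92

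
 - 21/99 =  - 7/33 = - 0.21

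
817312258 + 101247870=918560128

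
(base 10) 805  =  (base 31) PU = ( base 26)14P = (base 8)1445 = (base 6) 3421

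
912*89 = 81168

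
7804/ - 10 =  - 781 + 3/5=- 780.40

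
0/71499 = 0 = 0.00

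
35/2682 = 35/2682= 0.01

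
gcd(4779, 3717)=531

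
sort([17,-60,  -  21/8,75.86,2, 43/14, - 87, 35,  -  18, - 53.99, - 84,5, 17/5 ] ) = [  -  87,-84, - 60,-53.99, - 18,-21/8, 2,43/14, 17/5,5 , 17,  35,  75.86]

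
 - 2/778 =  - 1 + 388/389=   -  0.00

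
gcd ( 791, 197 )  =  1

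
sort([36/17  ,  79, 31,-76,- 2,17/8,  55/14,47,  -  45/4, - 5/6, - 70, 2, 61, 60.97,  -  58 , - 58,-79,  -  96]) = [ - 96, - 79, - 76, - 70 , - 58, - 58, - 45/4, - 2,-5/6 , 2, 36/17 , 17/8,  55/14,31,  47,60.97 , 61, 79]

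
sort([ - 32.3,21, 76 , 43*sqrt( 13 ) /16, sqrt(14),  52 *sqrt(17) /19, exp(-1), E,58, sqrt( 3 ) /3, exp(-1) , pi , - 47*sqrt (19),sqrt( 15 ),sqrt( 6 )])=[  -  47*sqrt(19 ), - 32.3, exp(  -  1), exp(  -  1), sqrt( 3)/3, sqrt(6 ), E, pi, sqrt( 14 ),sqrt(15 ) , 43*sqrt( 13) /16, 52*sqrt ( 17 ) /19,21, 58, 76 ]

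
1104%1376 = 1104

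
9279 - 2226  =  7053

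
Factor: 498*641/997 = 2^1 * 3^1*83^1*641^1 * 997^ ( - 1 ) = 319218/997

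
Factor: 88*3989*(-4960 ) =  - 2^8*5^1 * 11^1*31^1*3989^1= - 1741118720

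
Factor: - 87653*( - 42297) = 3^1  *  23^2 * 37^1*103^1*613^1 = 3707458941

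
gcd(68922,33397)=7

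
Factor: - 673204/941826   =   - 2^1 *3^(-1)*7^1*24043^1 * 156971^( - 1) = -336602/470913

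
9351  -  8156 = 1195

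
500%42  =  38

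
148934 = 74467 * 2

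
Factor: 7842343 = 61^1*128563^1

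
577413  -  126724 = 450689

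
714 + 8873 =9587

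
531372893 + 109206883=640579776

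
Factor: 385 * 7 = 2695 = 5^1*7^2*11^1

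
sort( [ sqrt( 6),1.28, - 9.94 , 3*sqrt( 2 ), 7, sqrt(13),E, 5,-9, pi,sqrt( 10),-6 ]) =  [ - 9.94, - 9, - 6 , 1.28, sqrt(6), E, pi, sqrt(10) , sqrt( 13 ),3*sqrt(2), 5,7 ]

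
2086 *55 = 114730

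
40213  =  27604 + 12609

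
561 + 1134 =1695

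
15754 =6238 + 9516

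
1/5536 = 1/5536 = 0.00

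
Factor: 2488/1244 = 2 = 2^1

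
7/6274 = 7/6274 = 0.00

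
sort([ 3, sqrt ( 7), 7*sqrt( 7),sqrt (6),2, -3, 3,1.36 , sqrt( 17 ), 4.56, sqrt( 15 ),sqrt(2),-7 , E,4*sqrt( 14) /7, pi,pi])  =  [ - 7,-3, 1.36,sqrt( 2) , 2,4 * sqrt (14)/7,sqrt (6), sqrt(7),E,3,  3,pi  ,  pi, sqrt( 15 ),sqrt(17),4.56,7*sqrt( 7 )] 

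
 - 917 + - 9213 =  - 10130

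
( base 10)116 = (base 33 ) 3h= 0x74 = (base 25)4G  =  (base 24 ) 4K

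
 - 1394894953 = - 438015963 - 956878990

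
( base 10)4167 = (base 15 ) 137c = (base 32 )427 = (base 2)1000001000111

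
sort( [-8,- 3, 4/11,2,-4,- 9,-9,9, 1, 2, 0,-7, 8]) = [ - 9, - 9, - 8,- 7,-4, - 3,0, 4/11,1, 2, 2, 8, 9]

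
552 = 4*138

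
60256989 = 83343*723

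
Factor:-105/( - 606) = 2^( - 1)*5^1*7^1*101^ ( - 1) = 35/202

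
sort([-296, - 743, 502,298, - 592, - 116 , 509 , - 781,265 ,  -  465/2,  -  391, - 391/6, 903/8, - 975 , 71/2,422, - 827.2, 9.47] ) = [ - 975,-827.2, -781,-743,-592, - 391, - 296,-465/2, - 116, - 391/6 , 9.47,71/2 , 903/8,  265,298, 422, 502 , 509 ]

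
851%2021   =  851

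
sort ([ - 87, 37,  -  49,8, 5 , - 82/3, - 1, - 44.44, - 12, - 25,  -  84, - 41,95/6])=[- 87, - 84,  -  49,  -  44.44, - 41,-82/3, -25,-12,-1, 5,8, 95/6,37]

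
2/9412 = 1/4706 = 0.00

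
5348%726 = 266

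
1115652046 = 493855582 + 621796464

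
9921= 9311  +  610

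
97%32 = 1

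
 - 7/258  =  -1 + 251/258 = - 0.03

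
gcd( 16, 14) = 2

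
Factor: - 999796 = -2^2*7^2*5101^1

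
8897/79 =112 + 49/79 =112.62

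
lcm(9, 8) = 72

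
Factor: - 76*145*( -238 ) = 2^3*5^1*7^1*17^1*19^1*29^1 = 2622760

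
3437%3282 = 155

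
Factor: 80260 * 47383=2^2 *5^1 * 7^2*967^1*4013^1 = 3802959580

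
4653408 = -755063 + 5408471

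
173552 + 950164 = 1123716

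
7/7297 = 7/7297= 0.00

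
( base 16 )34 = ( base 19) 2e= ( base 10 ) 52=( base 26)20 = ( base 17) 31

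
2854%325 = 254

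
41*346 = 14186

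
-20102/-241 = 20102/241= 83.41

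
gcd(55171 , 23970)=1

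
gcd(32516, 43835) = 11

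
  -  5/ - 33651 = 5/33651 = 0.00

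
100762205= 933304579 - 832542374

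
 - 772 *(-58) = 44776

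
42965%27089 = 15876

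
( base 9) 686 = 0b1000110100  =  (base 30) IO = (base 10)564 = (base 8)1064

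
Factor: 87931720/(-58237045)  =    -  17586344/11647409 = -2^3*2198293^1*11647409^( -1)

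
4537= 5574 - 1037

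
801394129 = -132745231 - -934139360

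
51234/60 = 853 + 9/10 = 853.90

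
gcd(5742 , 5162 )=58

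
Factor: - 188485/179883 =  - 745/711 = -3^(- 2)*5^1 * 79^ (-1 )*149^1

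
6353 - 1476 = 4877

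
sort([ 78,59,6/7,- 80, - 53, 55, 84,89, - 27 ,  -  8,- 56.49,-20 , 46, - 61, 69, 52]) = [ - 80,-61 ,  -  56.49,-53, - 27,-20 , - 8, 6/7, 46,52 , 55,  59, 69,78,84, 89 ] 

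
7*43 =301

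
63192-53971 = 9221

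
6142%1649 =1195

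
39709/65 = 39709/65= 610.91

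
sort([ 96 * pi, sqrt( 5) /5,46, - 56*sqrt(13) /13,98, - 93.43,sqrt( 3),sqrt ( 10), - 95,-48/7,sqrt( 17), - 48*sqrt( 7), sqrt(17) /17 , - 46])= [ - 48* sqrt ( 7 ),-95, - 93.43, - 46,-56*sqrt( 13 ) /13, - 48/7,sqrt( 17 ) /17, sqrt( 5)/5,sqrt( 3 ), sqrt( 10),sqrt( 17), 46,98,96*pi]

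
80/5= 16  =  16.00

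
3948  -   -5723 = 9671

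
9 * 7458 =67122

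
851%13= 6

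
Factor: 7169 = 67^1*107^1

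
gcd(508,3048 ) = 508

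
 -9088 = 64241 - 73329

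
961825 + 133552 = 1095377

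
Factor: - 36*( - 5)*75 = 2^2*3^3*5^3 = 13500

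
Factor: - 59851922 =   -  2^1*13^1*2301997^1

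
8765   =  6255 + 2510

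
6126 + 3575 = 9701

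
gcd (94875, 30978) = 3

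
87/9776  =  87/9776 = 0.01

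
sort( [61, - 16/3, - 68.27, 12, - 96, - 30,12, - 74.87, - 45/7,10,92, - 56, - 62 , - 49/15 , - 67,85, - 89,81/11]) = [ - 96 , - 89,-74.87, - 68.27 , - 67, - 62,- 56, -30,  -  45/7,-16/3,-49/15,81/11,10 , 12, 12,61,85,92] 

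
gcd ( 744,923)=1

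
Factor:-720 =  - 2^4*3^2*5^1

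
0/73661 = 0 = 0.00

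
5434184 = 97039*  56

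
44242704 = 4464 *9911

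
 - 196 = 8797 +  - 8993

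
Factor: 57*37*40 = 2^3*3^1*5^1*19^1*37^1  =  84360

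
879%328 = 223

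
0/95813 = 0 = 0.00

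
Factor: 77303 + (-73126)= 4177^1 = 4177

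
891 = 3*297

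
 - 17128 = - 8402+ - 8726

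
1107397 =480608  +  626789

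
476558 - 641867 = - 165309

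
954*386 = 368244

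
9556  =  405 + 9151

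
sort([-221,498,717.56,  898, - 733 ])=[ - 733,-221, 498, 717.56,898] 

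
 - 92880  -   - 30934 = -61946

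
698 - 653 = 45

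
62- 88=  - 26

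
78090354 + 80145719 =158236073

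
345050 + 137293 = 482343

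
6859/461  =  14 + 405/461 = 14.88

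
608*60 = 36480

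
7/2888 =7/2888 = 0.00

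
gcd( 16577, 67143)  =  1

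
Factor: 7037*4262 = 29991694  =  2^1 * 31^1*227^1*2131^1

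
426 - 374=52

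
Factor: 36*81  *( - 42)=  -  122472 = -2^3*3^7*7^1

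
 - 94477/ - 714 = 132 + 229/714 = 132.32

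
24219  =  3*8073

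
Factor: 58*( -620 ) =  - 35960 = - 2^3*5^1*29^1*31^1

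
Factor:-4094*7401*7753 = - 234913527582 = -2^1 * 3^1 * 23^1*89^1*2467^1 * 7753^1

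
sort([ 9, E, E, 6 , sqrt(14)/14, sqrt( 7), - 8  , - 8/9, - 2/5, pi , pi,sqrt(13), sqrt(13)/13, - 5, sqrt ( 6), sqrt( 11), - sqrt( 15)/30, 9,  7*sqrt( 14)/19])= [ - 8, - 5, - 8/9, - 2/5, - sqrt(15 )/30, sqrt( 14)/14,sqrt( 13 ) /13,7*sqrt( 14)/19, sqrt ( 6), sqrt( 7), E, E, pi,pi,sqrt( 11),  sqrt( 13),6, 9,9]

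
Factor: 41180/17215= 8236/3443 =2^2*11^ (  -  1) * 29^1*71^1*313^ (-1)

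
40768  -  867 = 39901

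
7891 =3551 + 4340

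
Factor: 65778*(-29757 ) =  - 2^1*3^2*7^1*13^1*19^1* 109^1*577^1 =- 1957355946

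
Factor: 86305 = 5^1 *41^1*421^1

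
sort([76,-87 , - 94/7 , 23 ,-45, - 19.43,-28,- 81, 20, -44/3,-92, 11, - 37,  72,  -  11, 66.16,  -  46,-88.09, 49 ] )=[- 92, - 88.09,-87,-81,-46, - 45,-37,-28,-19.43, - 44/3,-94/7,-11, 11,20, 23, 49, 66.16, 72 , 76 ]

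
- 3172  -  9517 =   -  12689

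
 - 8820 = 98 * (-90 ) 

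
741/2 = 370  +  1/2 = 370.50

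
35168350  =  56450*623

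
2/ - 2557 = - 1 + 2555/2557 = - 0.00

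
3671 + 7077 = 10748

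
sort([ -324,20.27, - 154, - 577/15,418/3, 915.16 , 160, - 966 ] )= [-966, - 324, - 154, - 577/15, 20.27, 418/3,160, 915.16] 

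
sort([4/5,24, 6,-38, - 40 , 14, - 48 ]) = [-48 , - 40, - 38,4/5,  6,14, 24]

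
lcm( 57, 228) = 228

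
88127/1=88127  =  88127.00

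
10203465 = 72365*141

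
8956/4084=2 + 197/1021=2.19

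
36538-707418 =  - 670880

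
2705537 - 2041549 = 663988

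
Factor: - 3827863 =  - 13^1*  277^1*1063^1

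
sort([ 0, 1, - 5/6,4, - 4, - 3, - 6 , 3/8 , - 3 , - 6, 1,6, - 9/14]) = [ - 6,-6, - 4 , - 3, - 3, - 5/6, - 9/14 , 0, 3/8, 1,1,4, 6] 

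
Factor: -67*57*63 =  - 240597  =  -3^3*7^1*19^1*67^1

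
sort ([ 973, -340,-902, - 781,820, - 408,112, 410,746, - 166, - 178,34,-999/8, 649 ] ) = [ - 902,-781, - 408, - 340,-178, - 166, -999/8,34 , 112,410,649,  746, 820,973]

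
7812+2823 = 10635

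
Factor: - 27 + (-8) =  - 35= - 5^1*7^1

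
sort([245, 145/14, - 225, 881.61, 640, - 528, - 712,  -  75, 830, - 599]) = [ - 712,-599, - 528, - 225, - 75, 145/14,245, 640,830, 881.61 ] 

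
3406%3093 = 313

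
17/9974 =17/9974 = 0.00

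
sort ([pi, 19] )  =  [ pi, 19 ]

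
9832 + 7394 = 17226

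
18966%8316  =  2334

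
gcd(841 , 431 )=1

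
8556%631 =353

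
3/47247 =1/15749  =  0.00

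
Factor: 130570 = 2^1*5^1*11^1*1187^1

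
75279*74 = 5570646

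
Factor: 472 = 2^3*59^1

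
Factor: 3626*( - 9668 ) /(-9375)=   35056168/9375 = 2^3*3^(-1 ) * 5^( - 5)*7^2 * 37^1*2417^1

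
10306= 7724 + 2582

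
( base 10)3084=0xc0c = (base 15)DA9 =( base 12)1950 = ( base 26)4EG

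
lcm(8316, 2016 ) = 66528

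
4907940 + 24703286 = 29611226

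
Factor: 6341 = 17^1*373^1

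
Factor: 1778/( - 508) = -2^( - 1)*7^1 = - 7/2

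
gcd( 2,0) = 2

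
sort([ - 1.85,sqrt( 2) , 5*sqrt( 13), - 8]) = [ - 8, - 1.85,sqrt(2 ), 5*sqrt(13)] 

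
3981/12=1327/4 = 331.75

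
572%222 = 128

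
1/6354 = 1/6354 = 0.00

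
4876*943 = 4598068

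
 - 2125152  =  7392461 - 9517613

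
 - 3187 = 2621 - 5808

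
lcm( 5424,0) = 0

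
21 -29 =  - 8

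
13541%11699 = 1842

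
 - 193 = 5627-5820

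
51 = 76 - 25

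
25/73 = 25/73 = 0.34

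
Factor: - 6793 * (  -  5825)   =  5^2*233^1*6793^1 = 39569225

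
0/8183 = 0 = 0.00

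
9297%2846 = 759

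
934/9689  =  934/9689 = 0.10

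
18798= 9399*2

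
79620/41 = 79620/41 = 1941.95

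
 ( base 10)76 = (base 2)1001100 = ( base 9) 84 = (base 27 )2M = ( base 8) 114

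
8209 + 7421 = 15630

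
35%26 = 9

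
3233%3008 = 225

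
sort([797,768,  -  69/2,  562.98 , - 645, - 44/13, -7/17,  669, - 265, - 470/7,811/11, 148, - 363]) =[ -645, - 363, - 265, - 470/7,-69/2 , -44/13, - 7/17,811/11,148,562.98,669, 768,797]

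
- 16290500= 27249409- 43539909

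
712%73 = 55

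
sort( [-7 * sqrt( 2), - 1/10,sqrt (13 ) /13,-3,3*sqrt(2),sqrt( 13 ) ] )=[  -  7*sqrt( 2 ), -3, - 1/10,sqrt (13) /13,  sqrt( 13), 3*sqrt(2)]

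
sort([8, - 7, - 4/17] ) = [ - 7,- 4/17, 8] 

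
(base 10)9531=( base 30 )ahl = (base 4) 2110323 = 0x253B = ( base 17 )1fgb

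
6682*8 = 53456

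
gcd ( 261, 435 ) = 87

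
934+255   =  1189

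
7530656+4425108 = 11955764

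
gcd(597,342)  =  3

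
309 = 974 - 665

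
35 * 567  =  19845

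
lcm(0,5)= 0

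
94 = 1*94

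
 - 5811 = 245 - 6056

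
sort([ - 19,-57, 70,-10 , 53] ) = [-57, - 19, - 10 , 53, 70 ] 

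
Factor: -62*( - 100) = 2^3*5^2*31^1 = 6200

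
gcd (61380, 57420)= 1980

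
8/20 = 2/5  =  0.40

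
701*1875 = 1314375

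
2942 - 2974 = - 32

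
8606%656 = 78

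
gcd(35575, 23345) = 5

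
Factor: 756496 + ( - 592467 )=61^1*2689^1=164029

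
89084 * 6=534504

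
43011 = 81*531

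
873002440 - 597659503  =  275342937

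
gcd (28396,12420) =4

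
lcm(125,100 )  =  500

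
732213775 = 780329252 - 48115477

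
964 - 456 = 508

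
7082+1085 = 8167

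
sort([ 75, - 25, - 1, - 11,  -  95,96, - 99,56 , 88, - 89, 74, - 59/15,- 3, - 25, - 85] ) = [ - 99, - 95, - 89,  -  85, - 25 , - 25, - 11 , - 59/15 , - 3, - 1,56, 74, 75,88,96]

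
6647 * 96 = 638112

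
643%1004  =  643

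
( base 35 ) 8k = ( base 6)1220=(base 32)9c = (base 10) 300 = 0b100101100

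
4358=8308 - 3950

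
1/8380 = 1/8380 = 0.00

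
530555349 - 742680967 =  - 212125618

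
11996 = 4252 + 7744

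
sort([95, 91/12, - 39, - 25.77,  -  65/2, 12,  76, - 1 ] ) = [ - 39, - 65/2, - 25.77, - 1, 91/12 , 12, 76, 95]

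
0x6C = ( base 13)84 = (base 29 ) 3l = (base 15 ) 73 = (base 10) 108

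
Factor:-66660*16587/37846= -552844710/18923 = - 2^1*3^3*5^1*11^1*19^1*97^1 * 101^1*127^ (-1 )*149^( - 1)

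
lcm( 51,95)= 4845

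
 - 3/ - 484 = 3/484 = 0.01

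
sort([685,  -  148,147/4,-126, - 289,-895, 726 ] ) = [ - 895,-289, - 148,-126, 147/4, 685, 726]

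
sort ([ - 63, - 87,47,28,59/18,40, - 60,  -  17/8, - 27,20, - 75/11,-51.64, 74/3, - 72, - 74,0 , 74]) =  [ - 87,  -  74, - 72, - 63, - 60, - 51.64, - 27,  -  75/11, - 17/8,0,59/18,20,74/3, 28,40,47,74] 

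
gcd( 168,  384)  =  24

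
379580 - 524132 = - 144552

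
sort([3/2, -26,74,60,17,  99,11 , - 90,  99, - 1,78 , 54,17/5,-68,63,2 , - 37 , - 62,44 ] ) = [ - 90, - 68, - 62, - 37, - 26, - 1 , 3/2,2,  17/5 , 11 , 17,44 , 54, 60,  63,74, 78 , 99, 99] 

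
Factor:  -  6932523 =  - 3^1*13^1*149^1* 1193^1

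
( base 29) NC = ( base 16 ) 2A7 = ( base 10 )679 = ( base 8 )1247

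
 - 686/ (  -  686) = 1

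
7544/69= 109 + 1/3 = 109.33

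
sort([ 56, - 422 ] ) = [-422, 56] 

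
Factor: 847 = 7^1*11^2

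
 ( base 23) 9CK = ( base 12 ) 2b15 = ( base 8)11701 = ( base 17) 1088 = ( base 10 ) 5057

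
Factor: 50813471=50813471^1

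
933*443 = 413319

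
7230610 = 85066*85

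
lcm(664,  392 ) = 32536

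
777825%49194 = 39915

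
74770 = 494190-419420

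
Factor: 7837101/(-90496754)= -2^(  -  1)*3^3*19^1 * 15277^1*45248377^( - 1 ) 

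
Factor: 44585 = 5^1 * 37^1*241^1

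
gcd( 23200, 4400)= 400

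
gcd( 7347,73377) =93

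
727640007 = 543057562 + 184582445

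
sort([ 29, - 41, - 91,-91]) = [ - 91, - 91, - 41 , 29]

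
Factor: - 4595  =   - 5^1*919^1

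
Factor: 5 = 5^1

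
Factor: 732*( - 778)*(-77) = 2^3*3^1 * 7^1 * 11^1 * 61^1*389^1 =43851192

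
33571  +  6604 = 40175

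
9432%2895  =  747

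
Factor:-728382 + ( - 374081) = -1102463 = -1102463^1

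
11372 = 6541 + 4831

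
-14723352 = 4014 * ( - 3668 )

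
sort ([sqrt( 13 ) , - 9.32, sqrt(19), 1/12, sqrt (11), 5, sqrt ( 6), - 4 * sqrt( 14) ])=[ - 4*sqrt(14 ), - 9.32,  1/12,sqrt( 6), sqrt(11),sqrt(13),sqrt( 19), 5] 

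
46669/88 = 46669/88 = 530.33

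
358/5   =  358/5= 71.60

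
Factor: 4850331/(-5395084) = -2^( - 2 )*3^1*59^1*61^( - 1)  *67^1*409^1*22111^( - 1 )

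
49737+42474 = 92211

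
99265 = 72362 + 26903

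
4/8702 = 2/4351 = 0.00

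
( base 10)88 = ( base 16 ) 58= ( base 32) 2o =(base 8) 130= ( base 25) 3d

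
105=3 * 35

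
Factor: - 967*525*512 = -259929600 = - 2^9*3^1*5^2*7^1 * 967^1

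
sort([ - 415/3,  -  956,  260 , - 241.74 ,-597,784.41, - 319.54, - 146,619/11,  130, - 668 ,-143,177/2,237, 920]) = [ - 956, - 668, - 597, - 319.54,-241.74, - 146, - 143, - 415/3, 619/11, 177/2 , 130,237, 260,784.41, 920 ] 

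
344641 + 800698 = 1145339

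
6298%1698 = 1204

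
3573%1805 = 1768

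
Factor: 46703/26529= 3^( - 1) * 37^ ( - 1) *239^ (-1)*46703^1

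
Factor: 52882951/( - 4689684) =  - 2^( - 2 )*3^( - 3) *11^1*173^( - 1 )* 181^1*251^( - 1 )*26561^1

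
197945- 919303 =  - 721358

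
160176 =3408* 47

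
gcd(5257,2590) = 7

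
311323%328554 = 311323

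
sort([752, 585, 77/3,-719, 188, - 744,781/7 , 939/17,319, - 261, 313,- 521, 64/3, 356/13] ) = [ - 744, - 719, - 521,-261, 64/3, 77/3,  356/13,939/17, 781/7, 188, 313, 319, 585, 752]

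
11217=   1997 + 9220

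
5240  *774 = 4055760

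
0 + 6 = 6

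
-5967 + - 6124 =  - 12091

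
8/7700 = 2/1925 = 0.00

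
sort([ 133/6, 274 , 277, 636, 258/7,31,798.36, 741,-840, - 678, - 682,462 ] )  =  [-840, - 682,-678,  133/6,31,258/7, 274, 277,462,636,741,  798.36 ] 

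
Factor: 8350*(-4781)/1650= - 798427/33 = - 3^( - 1)*7^1 *11^( - 1 ) *167^1*683^1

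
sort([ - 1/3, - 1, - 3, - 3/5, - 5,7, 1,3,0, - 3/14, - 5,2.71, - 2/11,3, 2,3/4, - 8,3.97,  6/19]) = [-8, - 5, - 5, - 3, - 1, - 3/5,  -  1/3, - 3/14,-2/11,0,6/19,3/4 , 1, 2,2.71,3,3,3.97  ,  7]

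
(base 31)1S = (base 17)38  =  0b111011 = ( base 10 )59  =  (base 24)2b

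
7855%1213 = 577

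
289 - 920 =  - 631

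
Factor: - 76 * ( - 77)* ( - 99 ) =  - 579348 = - 2^2 * 3^2*7^1 * 11^2*19^1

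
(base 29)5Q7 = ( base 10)4966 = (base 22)a5g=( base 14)1b4a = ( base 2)1001101100110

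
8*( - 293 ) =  - 2344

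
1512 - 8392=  - 6880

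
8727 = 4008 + 4719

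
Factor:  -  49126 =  - 2^1* 7^1*11^2*29^1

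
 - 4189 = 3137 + - 7326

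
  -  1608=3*(-536) 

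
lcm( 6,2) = 6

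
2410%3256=2410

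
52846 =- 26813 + 79659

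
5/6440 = 1/1288=0.00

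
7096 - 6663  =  433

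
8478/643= 8478/643 = 13.19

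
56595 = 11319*5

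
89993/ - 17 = - 89993/17  =  - 5293.71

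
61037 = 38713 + 22324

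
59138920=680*86969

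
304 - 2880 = - 2576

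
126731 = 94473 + 32258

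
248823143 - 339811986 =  - 90988843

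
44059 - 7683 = 36376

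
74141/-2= -37071 + 1/2 = -37070.50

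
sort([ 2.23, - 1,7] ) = [ - 1, 2.23 , 7] 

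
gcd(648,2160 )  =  216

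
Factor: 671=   11^1*61^1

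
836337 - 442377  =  393960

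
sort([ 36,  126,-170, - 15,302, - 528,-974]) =[-974, - 528, - 170, - 15 , 36,126  ,  302]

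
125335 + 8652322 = 8777657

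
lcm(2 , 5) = 10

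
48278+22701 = 70979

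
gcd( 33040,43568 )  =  112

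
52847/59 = 895 + 42/59  =  895.71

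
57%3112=57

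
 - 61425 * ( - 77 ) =4729725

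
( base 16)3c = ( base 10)60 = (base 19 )33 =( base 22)2g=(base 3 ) 2020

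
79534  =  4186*19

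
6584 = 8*823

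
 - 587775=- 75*7837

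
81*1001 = 81081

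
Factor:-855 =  - 3^2*5^1*19^1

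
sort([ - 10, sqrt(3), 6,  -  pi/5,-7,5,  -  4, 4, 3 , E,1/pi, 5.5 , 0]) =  [ - 10,-7 , - 4,-pi/5, 0, 1/pi,  sqrt(3 ), E,3, 4, 5,5.5, 6 ] 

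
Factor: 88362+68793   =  157155 = 3^1*5^1*10477^1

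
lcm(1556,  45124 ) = 45124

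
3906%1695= 516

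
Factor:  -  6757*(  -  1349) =19^1*29^1*71^1*233^1= 9115193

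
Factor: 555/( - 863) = -3^1 * 5^1 * 37^1*863^ (-1 ) 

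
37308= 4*9327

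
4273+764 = 5037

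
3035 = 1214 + 1821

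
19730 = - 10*(  -  1973 ) 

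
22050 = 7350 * 3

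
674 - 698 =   -  24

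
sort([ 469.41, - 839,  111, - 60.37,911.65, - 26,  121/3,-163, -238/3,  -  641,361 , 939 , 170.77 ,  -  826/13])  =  [ - 839 ,  -  641 , - 163 , - 238/3, - 826/13, - 60.37, - 26,  121/3,111,170.77, 361 , 469.41, 911.65,939] 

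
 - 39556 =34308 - 73864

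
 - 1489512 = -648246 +- 841266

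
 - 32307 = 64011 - 96318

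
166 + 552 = 718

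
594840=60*9914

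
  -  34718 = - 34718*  1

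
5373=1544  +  3829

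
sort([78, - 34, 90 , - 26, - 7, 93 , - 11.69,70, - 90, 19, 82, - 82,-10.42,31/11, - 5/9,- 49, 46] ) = [ - 90,-82,-49, - 34,-26 , - 11.69, - 10.42, - 7, - 5/9,31/11, 19,46,70, 78 , 82, 90  ,  93 ] 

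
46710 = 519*90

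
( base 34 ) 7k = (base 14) 146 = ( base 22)bg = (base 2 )100000010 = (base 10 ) 258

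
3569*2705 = 9654145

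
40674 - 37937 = 2737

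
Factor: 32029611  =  3^1 * 19^1 *561923^1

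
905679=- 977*( - 927 ) 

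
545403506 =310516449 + 234887057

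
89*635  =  56515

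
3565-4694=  - 1129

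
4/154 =2/77 = 0.03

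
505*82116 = 41468580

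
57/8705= 57/8705 = 0.01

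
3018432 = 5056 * 597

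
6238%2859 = 520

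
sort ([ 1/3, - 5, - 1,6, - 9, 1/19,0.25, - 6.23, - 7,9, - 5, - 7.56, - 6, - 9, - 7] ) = [ - 9, - 9, - 7.56,  -  7, - 7, - 6.23, - 6, - 5, - 5, - 1,1/19, 0.25,1/3,6,9 ] 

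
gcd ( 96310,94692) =2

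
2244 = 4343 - 2099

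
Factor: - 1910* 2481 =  - 4738710 = - 2^1 * 3^1 * 5^1*191^1*827^1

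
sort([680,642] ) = [642, 680]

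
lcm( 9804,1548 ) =29412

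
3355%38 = 11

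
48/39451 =48/39451 = 0.00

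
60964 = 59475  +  1489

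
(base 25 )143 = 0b1011011000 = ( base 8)1330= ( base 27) QQ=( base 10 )728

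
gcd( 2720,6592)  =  32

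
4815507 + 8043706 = 12859213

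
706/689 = 706/689 = 1.02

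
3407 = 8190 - 4783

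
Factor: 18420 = 2^2 * 3^1*5^1*307^1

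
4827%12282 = 4827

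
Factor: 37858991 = 137^1*276343^1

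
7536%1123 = 798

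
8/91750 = 4/45875 = 0.00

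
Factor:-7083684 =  - 2^2* 3^2*196769^1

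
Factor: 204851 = 127^1*1613^1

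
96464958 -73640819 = 22824139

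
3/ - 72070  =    -  1+72067/72070=-  0.00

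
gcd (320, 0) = 320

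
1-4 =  - 3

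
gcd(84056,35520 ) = 8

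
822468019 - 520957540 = 301510479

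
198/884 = 99/442  =  0.22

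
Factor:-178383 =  - 3^1*97^1*613^1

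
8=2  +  6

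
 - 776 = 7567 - 8343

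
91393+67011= 158404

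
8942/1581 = 5+61/93 = 5.66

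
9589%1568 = 181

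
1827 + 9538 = 11365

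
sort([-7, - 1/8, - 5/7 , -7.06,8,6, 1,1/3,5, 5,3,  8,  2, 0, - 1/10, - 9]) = [ - 9, - 7.06 , - 7, - 5/7, - 1/8,-1/10,0,1/3,  1,2,3,5,5,6,8,  8] 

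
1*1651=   1651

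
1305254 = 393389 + 911865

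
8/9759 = 8/9759 = 0.00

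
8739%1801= 1535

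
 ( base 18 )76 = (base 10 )132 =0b10000100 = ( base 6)340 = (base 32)44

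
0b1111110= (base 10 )126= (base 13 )99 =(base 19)6C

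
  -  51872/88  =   - 590 + 6/11  =  -589.45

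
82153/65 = 1263+58/65 = 1263.89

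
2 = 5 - 3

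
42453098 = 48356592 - 5903494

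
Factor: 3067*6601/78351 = 70541/273 = 3^(- 1)*7^ ( -1)*13^ (  -  1 )*23^1*3067^1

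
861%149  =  116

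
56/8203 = 56/8203 = 0.01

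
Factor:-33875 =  - 5^3*271^1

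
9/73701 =1/8189 = 0.00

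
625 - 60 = 565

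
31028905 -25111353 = 5917552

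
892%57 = 37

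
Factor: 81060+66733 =147793^1 = 147793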